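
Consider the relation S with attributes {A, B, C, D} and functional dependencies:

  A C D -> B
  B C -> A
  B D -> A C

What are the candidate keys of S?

BD, ACD

Attribute D never appears on the right-hand side of any dependency, so D must belong to every candidate key.
{D}⁺ = {D}, which is not all of the schema, so we must add further attributes.
{B, D}⁺: BD→AC adds A, C → {A, B, C, D}.
{A, C, D}⁺: ACD→B adds B → {A, B, C, D}.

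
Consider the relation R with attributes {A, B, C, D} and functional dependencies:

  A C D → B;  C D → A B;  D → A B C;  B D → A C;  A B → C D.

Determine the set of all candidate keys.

{D}⁺: D→ABC adds A, B, C → {A, B, C, D}.
{A, B}⁺: AB→CD adds C, D → {A, B, C, D}.
Any other superkey contains one of these as a subset, so there are no further candidate keys.

D; AB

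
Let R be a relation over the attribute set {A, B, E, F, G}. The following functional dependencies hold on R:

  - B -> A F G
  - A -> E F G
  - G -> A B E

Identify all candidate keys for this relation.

{A}⁺: A→EFG adds E, F, G; G→ABE adds B → {A, B, E, F, G}.
{B}⁺: B→AFG adds A, F, G; A→EFG adds E → {A, B, E, F, G}.
{G}⁺: G→ABE adds A, B, E; B→AFG adds F → {A, B, E, F, G}.
Any other superkey contains one of these as a subset, so there are no further candidate keys.

A; B; G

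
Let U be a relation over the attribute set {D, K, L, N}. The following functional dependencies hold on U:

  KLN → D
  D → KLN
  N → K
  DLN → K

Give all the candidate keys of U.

{D}, {L, N}

{D}⁺: D→KLN adds K, L, N → {D, K, L, N}.
{L, N}⁺: N→K adds K; KLN→D adds D → {D, K, L, N}. Minimal: {N}⁺ = {K, N}; {L}⁺ = {L} — none reach the full schema.
Any other superkey contains one of these as a subset, so there are no further candidate keys.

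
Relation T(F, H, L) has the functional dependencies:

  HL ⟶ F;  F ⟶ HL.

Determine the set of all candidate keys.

{F}, {H, L}

{F}⁺: F→HL adds H, L → {F, H, L}.
{H, L}⁺: HL→F adds F → {F, H, L}. Minimal: {L}⁺ = {L}; {H}⁺ = {H} — none reach the full schema.
Any other superkey contains one of these as a subset, so there are no further candidate keys.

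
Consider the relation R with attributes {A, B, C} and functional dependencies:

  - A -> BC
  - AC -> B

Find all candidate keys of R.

{A}

Attribute A never appears on the right-hand side of any dependency, so A must belong to every candidate key.
{A}⁺ = {A, B, C}, which is all of the schema, so {A} is the only candidate key.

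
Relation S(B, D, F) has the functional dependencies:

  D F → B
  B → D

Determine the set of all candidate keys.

Attribute F never appears on the right-hand side of any dependency, so F must belong to every candidate key.
{F}⁺ = {F}, which is not all of the schema, so we must add further attributes.
{B, F}⁺: B→D adds D → {B, D, F}. Minimal: {F}⁺ = {F}; {B}⁺ = {B, D} — none reach the full schema.
{D, F}⁺: DF→B adds B → {B, D, F}. Minimal: {F}⁺ = {F}; {D}⁺ = {D} — none reach the full schema.
Any other superkey contains one of these as a subset, so there are no further candidate keys.

{B, F}; {D, F}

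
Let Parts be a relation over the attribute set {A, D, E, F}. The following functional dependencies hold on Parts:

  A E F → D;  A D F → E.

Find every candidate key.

Attributes A, F never appear on any right-hand side, so every candidate key must contain {A, F}.
{A, F}⁺ = {A, F}, which is not all of the schema, so we must add further attributes.
{A, D, F}⁺: ADF→E adds E → {A, D, E, F}.
{A, E, F}⁺: AEF→D adds D → {A, D, E, F}.

ADF, AEF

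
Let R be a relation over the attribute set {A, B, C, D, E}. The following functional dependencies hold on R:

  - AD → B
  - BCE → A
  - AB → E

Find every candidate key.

ACD, BCDE

Attributes C, D never appear on any right-hand side, so every candidate key must contain {C, D}.
{C, D}⁺ = {C, D}, which is not all of the schema, so we must add further attributes.
{A, C, D}⁺: AD→B adds B; AB→E adds E → {A, B, C, D, E}. Minimal: {C, D}⁺ = {C, D}; {A, D}⁺ = {A, B, D, E}; {A, C}⁺ = {A, C} — none reach the full schema.
{B, C, D, E}⁺: BCE→A adds A → {A, B, C, D, E}. Minimal: {C, D, E}⁺ = {C, D, E}; {B, D, E}⁺ = {B, D, E}; {B, C, E}⁺ = {A, B, C, E}; … — none reach the full schema.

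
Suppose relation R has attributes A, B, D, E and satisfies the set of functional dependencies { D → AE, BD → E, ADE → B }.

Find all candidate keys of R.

{D}

Attribute D never appears on the right-hand side of any dependency, so D must belong to every candidate key.
{D}⁺ = {A, B, D, E}, which is all of the schema, so {D} is the only candidate key.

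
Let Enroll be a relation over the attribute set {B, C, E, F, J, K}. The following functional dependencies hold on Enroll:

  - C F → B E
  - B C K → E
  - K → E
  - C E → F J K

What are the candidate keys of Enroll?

Attribute C never appears on the right-hand side of any dependency, so C must belong to every candidate key.
{C}⁺ = {C}, which is not all of the schema, so we must add further attributes.
{C, E}⁺: CE→FJK adds F, J, K; CF→BE adds B → {B, C, E, F, J, K}.
{C, F}⁺: CF→BE adds B, E; CE→FJK adds J, K → {B, C, E, F, J, K}.
{C, K}⁺: K→E adds E; CE→FJK adds F, J; CF→BE adds B → {B, C, E, F, J, K}.
Any other superkey contains one of these as a subset, so there are no further candidate keys.

(C, E), (C, F), (C, K)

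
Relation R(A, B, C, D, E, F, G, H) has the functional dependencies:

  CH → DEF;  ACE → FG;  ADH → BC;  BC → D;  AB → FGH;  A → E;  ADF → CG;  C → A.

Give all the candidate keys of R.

{B, C}; {C, H}; {A, B, D}; {A, D, H}

{B, C}⁺: BC→D adds D; C→A adds A; AB→FGH adds F, G, H; A→E adds E → {A, B, C, D, E, F, G, H}. Minimal: {C}⁺ = {A, C, E, F, G}; {B}⁺ = {B} — none reach the full schema.
{C, H}⁺: CH→DEF adds D, E, F; C→A adds A; ACE→FG adds G; ADH→BC adds B → {A, B, C, D, E, F, G, H}. Minimal: {H}⁺ = {H}; {C}⁺ = {A, C, E, F, G} — none reach the full schema.
{A, B, D}⁺: AB→FGH adds F, G, H; A→E adds E; ADF→CG adds C → {A, B, C, D, E, F, G, H}. Minimal: {B, D}⁺ = {B, D}; {A, D}⁺ = {A, D, E}; {A, B}⁺ = {A, B, E, F, G, H} — none reach the full schema.
{A, D, H}⁺: ADH→BC adds B, C; AB→FGH adds F, G; A→E adds E → {A, B, C, D, E, F, G, H}. Minimal: {D, H}⁺ = {D, H}; {A, H}⁺ = {A, E, H}; {A, D}⁺ = {A, D, E} — none reach the full schema.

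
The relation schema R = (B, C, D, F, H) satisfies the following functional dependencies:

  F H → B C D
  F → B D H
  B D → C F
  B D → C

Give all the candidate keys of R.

{F}; {B, D}

{F}⁺: F→BDH adds B, D, H; BD→CF adds C → {B, C, D, F, H}.
{B, D}⁺: BD→CF adds C, F; F→BDH adds H → {B, C, D, F, H}. Minimal: {D}⁺ = {D}; {B}⁺ = {B} — none reach the full schema.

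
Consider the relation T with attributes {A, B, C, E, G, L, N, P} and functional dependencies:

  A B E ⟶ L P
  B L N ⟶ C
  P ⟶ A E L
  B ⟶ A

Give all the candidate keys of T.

Attributes B, G, N never appear on any right-hand side, so every candidate key must contain {B, G, N}.
{B, G, N}⁺ = {A, B, G, N}, which is not all of the schema, so we must add further attributes.
{B, E, G, N}⁺: B→A adds A; ABE→LP adds L, P; BLN→C adds C → {A, B, C, E, G, L, N, P}. Minimal: {E, G, N}⁺ = {E, G, N}; {B, G, N}⁺ = {A, B, G, N}; {B, E, N}⁺ = {A, B, C, E, L, N, P}; … — none reach the full schema.
{B, G, N, P}⁺: P→AEL adds A, E, L; BLN→C adds C → {A, B, C, E, G, L, N, P}. Minimal: {G, N, P}⁺ = {A, E, G, L, N, P}; {B, N, P}⁺ = {A, B, C, E, L, N, P}; {B, G, P}⁺ = {A, B, E, G, L, P}; … — none reach the full schema.
Any other superkey contains one of these as a subset, so there are no further candidate keys.

{B, E, G, N}; {B, G, N, P}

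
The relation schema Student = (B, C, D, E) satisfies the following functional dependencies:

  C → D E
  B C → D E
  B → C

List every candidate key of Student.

(B)

{B}⁺: B→C adds C; C→DE adds D, E → {B, C, D, E}.
No other minimal superkey exists.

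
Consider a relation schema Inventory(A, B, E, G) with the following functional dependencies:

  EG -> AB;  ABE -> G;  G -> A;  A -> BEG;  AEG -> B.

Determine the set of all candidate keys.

{A}; {G}

{A}⁺: A→BEG adds B, E, G → {A, B, E, G}.
{G}⁺: G→A adds A; A→BEG adds B, E → {A, B, E, G}.
Any other superkey contains one of these as a subset, so there are no further candidate keys.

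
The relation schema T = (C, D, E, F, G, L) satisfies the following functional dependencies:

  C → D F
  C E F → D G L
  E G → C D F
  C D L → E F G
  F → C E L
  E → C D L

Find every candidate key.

{C}⁺: C→DF adds D, F; F→CEL adds E, L; CEF→DGL adds G → {C, D, E, F, G, L}.
{E}⁺: E→CDL adds C, D, L; C→DF adds F; CEF→DGL adds G → {C, D, E, F, G, L}.
{F}⁺: F→CEL adds C, E, L; E→CDL adds D; CEF→DGL adds G → {C, D, E, F, G, L}.
Any other superkey contains one of these as a subset, so there are no further candidate keys.

{C}, {E}, {F}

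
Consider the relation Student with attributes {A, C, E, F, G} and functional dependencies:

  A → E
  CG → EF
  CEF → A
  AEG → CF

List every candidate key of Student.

{A, G}, {C, G}

Attribute G never appears on the right-hand side of any dependency, so G must belong to every candidate key.
{G}⁺ = {G}, which is not all of the schema, so we must add further attributes.
{A, G}⁺: A→E adds E; AEG→CF adds C, F → {A, C, E, F, G}.
{C, G}⁺: CG→EF adds E, F; CEF→A adds A → {A, C, E, F, G}.
Any other superkey contains one of these as a subset, so there are no further candidate keys.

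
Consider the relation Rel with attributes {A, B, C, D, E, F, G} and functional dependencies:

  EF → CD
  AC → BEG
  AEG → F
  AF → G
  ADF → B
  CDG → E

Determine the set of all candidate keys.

{A, C}⁺: AC→BEG adds B, E, G; AEG→F adds F; EF→CD adds D → {A, B, C, D, E, F, G}. Minimal: {C}⁺ = {C}; {A}⁺ = {A} — none reach the full schema.
{A, E, F}⁺: EF→CD adds C, D; AC→BEG adds B, G → {A, B, C, D, E, F, G}. Minimal: {E, F}⁺ = {C, D, E, F}; {A, F}⁺ = {A, F, G}; {A, E}⁺ = {A, E} — none reach the full schema.
{A, E, G}⁺: AEG→F adds F; EF→CD adds C, D; AC→BEG adds B → {A, B, C, D, E, F, G}. Minimal: {E, G}⁺ = {E, G}; {A, G}⁺ = {A, G}; {A, E}⁺ = {A, E} — none reach the full schema.
Any other superkey contains one of these as a subset, so there are no further candidate keys.

(A, C), (A, E, F), (A, E, G)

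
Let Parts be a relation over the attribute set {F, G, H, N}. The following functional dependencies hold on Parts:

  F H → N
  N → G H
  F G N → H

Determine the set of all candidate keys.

Attribute F never appears on the right-hand side of any dependency, so F must belong to every candidate key.
{F}⁺ = {F}, which is not all of the schema, so we must add further attributes.
{F, H}⁺: FH→N adds N; N→GH adds G → {F, G, H, N}. Minimal: {H}⁺ = {H}; {F}⁺ = {F} — none reach the full schema.
{F, N}⁺: N→GH adds G, H → {F, G, H, N}. Minimal: {N}⁺ = {G, H, N}; {F}⁺ = {F} — none reach the full schema.
Any other superkey contains one of these as a subset, so there are no further candidate keys.

{F, H}, {F, N}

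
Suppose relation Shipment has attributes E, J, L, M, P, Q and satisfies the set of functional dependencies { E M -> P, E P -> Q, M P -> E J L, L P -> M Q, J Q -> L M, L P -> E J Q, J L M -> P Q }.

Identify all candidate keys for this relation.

{E, M}⁺: EM→P adds P; EP→Q adds Q; MP→EJL adds J, L → {E, J, L, M, P, Q}.
{J, Q}⁺: JQ→LM adds L, M; JLM→PQ adds P; MP→EJL adds E → {E, J, L, M, P, Q}.
{L, P}⁺: LP→MQ adds M, Q; LP→EJQ adds E, J → {E, J, L, M, P, Q}.
{M, P}⁺: MP→EJL adds E, J, L; LP→MQ adds Q → {E, J, L, M, P, Q}.
{E, J, P}⁺: EP→Q adds Q; JQ→LM adds L, M → {E, J, L, M, P, Q}.
{J, L, M}⁺: JLM→PQ adds P, Q; MP→EJL adds E → {E, J, L, M, P, Q}.
Any other superkey contains one of these as a subset, so there are no further candidate keys.

{E, M}; {J, Q}; {L, P}; {M, P}; {E, J, P}; {J, L, M}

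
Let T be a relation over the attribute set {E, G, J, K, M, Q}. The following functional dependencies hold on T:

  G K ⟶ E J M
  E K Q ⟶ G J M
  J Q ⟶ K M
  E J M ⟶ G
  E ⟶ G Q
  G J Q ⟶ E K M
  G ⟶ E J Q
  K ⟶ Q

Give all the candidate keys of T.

{E}, {G}

{E}⁺: E→GQ adds G, Q; G→EJQ adds J; JQ→KM adds K, M → {E, G, J, K, M, Q}.
{G}⁺: G→EJQ adds E, J, Q; JQ→KM adds K, M → {E, G, J, K, M, Q}.
Any other superkey contains one of these as a subset, so there are no further candidate keys.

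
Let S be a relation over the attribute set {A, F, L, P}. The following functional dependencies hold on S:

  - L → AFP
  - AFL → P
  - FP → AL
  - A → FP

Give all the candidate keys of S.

A, L, FP

{A}⁺: A→FP adds F, P; FP→AL adds L → {A, F, L, P}.
{L}⁺: L→AFP adds A, F, P → {A, F, L, P}.
{F, P}⁺: FP→AL adds A, L → {A, F, L, P}.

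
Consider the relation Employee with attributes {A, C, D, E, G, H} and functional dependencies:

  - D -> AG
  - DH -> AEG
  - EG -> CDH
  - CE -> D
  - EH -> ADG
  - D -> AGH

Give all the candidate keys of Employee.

{D}; {C, E}; {E, G}; {E, H}

{D}⁺: D→AG adds A, G; D→AGH adds H; DH→AEG adds E; EG→CDH adds C → {A, C, D, E, G, H}.
{C, E}⁺: CE→D adds D; D→AGH adds A, G, H → {A, C, D, E, G, H}. Minimal: {E}⁺ = {E}; {C}⁺ = {C} — none reach the full schema.
{E, G}⁺: EG→CDH adds C, D, H; EH→ADG adds A → {A, C, D, E, G, H}. Minimal: {G}⁺ = {G}; {E}⁺ = {E} — none reach the full schema.
{E, H}⁺: EH→ADG adds A, D, G; EG→CDH adds C → {A, C, D, E, G, H}. Minimal: {H}⁺ = {H}; {E}⁺ = {E} — none reach the full schema.
Any other superkey contains one of these as a subset, so there are no further candidate keys.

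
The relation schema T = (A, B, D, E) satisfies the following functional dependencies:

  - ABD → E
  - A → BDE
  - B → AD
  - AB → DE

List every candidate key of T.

A, B

{A}⁺: A→BDE adds B, D, E → {A, B, D, E}.
{B}⁺: B→AD adds A, D; AB→DE adds E → {A, B, D, E}.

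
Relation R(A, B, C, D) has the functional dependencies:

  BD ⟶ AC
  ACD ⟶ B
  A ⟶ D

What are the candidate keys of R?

{A, B}⁺: A→D adds D; BD→AC adds C → {A, B, C, D}. Minimal: {B}⁺ = {B}; {A}⁺ = {A, D} — none reach the full schema.
{A, C}⁺: A→D adds D; ACD→B adds B → {A, B, C, D}. Minimal: {C}⁺ = {C}; {A}⁺ = {A, D} — none reach the full schema.
{B, D}⁺: BD→AC adds A, C → {A, B, C, D}. Minimal: {D}⁺ = {D}; {B}⁺ = {B} — none reach the full schema.
Any other superkey contains one of these as a subset, so there are no further candidate keys.

(A, B); (A, C); (B, D)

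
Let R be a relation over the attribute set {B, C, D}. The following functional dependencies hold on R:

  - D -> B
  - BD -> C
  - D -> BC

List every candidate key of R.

Attribute D never appears on the right-hand side of any dependency, so D must belong to every candidate key.
{D}⁺ = {B, C, D}, which is all of the schema, so {D} is the only candidate key.

{D}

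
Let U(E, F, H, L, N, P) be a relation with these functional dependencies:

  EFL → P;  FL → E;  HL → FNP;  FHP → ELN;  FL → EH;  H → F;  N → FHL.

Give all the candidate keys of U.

{N}, {F, L}, {H, L}, {H, P}

{N}⁺: N→FHL adds F, H, L; FL→E adds E; HL→FNP adds P → {E, F, H, L, N, P}.
{F, L}⁺: FL→E adds E; FL→EH adds H; EFL→P adds P; HL→FNP adds N → {E, F, H, L, N, P}. Minimal: {L}⁺ = {L}; {F}⁺ = {F} — none reach the full schema.
{H, L}⁺: HL→FNP adds F, N, P; FHP→ELN adds E → {E, F, H, L, N, P}. Minimal: {L}⁺ = {L}; {H}⁺ = {F, H} — none reach the full schema.
{H, P}⁺: H→F adds F; FHP→ELN adds E, L, N → {E, F, H, L, N, P}. Minimal: {P}⁺ = {P}; {H}⁺ = {F, H} — none reach the full schema.
Any other superkey contains one of these as a subset, so there are no further candidate keys.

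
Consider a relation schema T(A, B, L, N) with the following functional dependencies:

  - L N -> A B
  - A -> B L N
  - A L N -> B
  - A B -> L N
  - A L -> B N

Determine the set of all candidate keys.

{A}⁺: A→BLN adds B, L, N → {A, B, L, N}.
{L, N}⁺: LN→AB adds A, B → {A, B, L, N}. Minimal: {N}⁺ = {N}; {L}⁺ = {L} — none reach the full schema.

{A}, {L, N}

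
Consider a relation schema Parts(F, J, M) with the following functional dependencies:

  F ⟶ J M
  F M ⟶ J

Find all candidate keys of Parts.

F

{F}⁺: F→JM adds J, M → {F, J, M}.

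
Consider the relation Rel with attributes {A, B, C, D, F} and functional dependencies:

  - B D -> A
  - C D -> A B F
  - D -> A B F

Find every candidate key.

(C, D)

Attributes C, D never appear on any right-hand side, so every candidate key must contain {C, D}.
{C, D}⁺ = {A, B, C, D, F}, which is all of the schema, so {C, D} is the only candidate key.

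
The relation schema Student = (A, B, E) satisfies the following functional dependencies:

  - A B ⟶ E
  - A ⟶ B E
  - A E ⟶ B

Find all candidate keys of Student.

Attribute A never appears on the right-hand side of any dependency, so A must belong to every candidate key.
{A}⁺ = {A, B, E}, which is all of the schema, so {A} is the only candidate key.

A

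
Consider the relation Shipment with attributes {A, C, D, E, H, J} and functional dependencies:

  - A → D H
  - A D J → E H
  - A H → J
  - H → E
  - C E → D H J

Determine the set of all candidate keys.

(A, C)

{A, C}⁺: A→DH adds D, H; AH→J adds J; H→E adds E → {A, C, D, E, H, J}. Minimal: {C}⁺ = {C}; {A}⁺ = {A, D, E, H, J} — none reach the full schema.
No other minimal superkey exists.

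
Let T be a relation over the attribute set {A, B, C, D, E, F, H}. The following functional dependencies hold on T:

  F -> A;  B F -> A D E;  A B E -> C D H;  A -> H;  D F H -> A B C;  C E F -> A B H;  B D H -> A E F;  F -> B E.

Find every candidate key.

(F), (A, B, D), (A, B, E), (B, D, H)

{F}⁺: F→A adds A; A→H adds H; F→BE adds B, E; BF→ADE adds D; ABE→CDH adds C → {A, B, C, D, E, F, H}.
{A, B, D}⁺: A→H adds H; BDH→AEF adds E, F; ABE→CDH adds C → {A, B, C, D, E, F, H}.
{A, B, E}⁺: ABE→CDH adds C, D, H; BDH→AEF adds F → {A, B, C, D, E, F, H}.
{B, D, H}⁺: BDH→AEF adds A, E, F; ABE→CDH adds C → {A, B, C, D, E, F, H}.
Any other superkey contains one of these as a subset, so there are no further candidate keys.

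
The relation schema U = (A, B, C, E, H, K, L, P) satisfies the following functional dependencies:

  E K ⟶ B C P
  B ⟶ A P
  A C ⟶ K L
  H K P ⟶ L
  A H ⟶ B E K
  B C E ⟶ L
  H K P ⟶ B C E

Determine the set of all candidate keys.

{A, H}, {B, H}, {E, H, K}, {H, K, P}

Attribute H never appears on the right-hand side of any dependency, so H must belong to every candidate key.
{H}⁺ = {H}, which is not all of the schema, so we must add further attributes.
{A, H}⁺: AH→BEK adds B, E, K; EK→BCP adds C, P; AC→KL adds L → {A, B, C, E, H, K, L, P}. Minimal: {H}⁺ = {H}; {A}⁺ = {A} — none reach the full schema.
{B, H}⁺: B→AP adds A, P; AH→BEK adds E, K; HKP→BCE adds C; AC→KL adds L → {A, B, C, E, H, K, L, P}. Minimal: {H}⁺ = {H}; {B}⁺ = {A, B, P} — none reach the full schema.
{E, H, K}⁺: EK→BCP adds B, C, P; B→AP adds A; AC→KL adds L → {A, B, C, E, H, K, L, P}. Minimal: {H, K}⁺ = {H, K}; {E, K}⁺ = {A, B, C, E, K, L, P}; {E, H}⁺ = {E, H} — none reach the full schema.
{H, K, P}⁺: HKP→L adds L; HKP→BCE adds B, C, E; B→AP adds A → {A, B, C, E, H, K, L, P}. Minimal: {K, P}⁺ = {K, P}; {H, P}⁺ = {H, P}; {H, K}⁺ = {H, K} — none reach the full schema.
Any other superkey contains one of these as a subset, so there are no further candidate keys.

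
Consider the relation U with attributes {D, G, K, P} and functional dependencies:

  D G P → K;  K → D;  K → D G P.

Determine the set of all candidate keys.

K, DGP

{K}⁺: K→D adds D; K→DGP adds G, P → {D, G, K, P}.
{D, G, P}⁺: DGP→K adds K → {D, G, K, P}.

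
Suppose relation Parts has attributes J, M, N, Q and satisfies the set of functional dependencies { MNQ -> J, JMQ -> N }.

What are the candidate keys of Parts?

(J, M, Q), (M, N, Q)

Attributes M, Q never appear on any right-hand side, so every candidate key must contain {M, Q}.
{M, Q}⁺ = {M, Q}, which is not all of the schema, so we must add further attributes.
{J, M, Q}⁺: JMQ→N adds N → {J, M, N, Q}. Minimal: {M, Q}⁺ = {M, Q}; {J, Q}⁺ = {J, Q}; {J, M}⁺ = {J, M} — none reach the full schema.
{M, N, Q}⁺: MNQ→J adds J → {J, M, N, Q}. Minimal: {N, Q}⁺ = {N, Q}; {M, Q}⁺ = {M, Q}; {M, N}⁺ = {M, N} — none reach the full schema.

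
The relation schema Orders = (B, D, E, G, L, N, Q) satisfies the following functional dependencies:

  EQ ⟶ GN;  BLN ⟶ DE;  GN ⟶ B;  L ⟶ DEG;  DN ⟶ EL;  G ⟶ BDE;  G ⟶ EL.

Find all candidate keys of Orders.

Attribute Q never appears on the right-hand side of any dependency, so Q must belong to every candidate key.
{Q}⁺ = {Q}, which is not all of the schema, so we must add further attributes.
{E, Q}⁺: EQ→GN adds G, N; GN→B adds B; G→BDE adds D; G→EL adds L → {B, D, E, G, L, N, Q}. Minimal: {Q}⁺ = {Q}; {E}⁺ = {E} — none reach the full schema.
{G, Q}⁺: G→BDE adds B, D, E; G→EL adds L; EQ→GN adds N → {B, D, E, G, L, N, Q}. Minimal: {Q}⁺ = {Q}; {G}⁺ = {B, D, E, G, L} — none reach the full schema.
{L, Q}⁺: L→DEG adds D, E, G; G→BDE adds B; EQ→GN adds N → {B, D, E, G, L, N, Q}. Minimal: {Q}⁺ = {Q}; {L}⁺ = {B, D, E, G, L} — none reach the full schema.
{D, N, Q}⁺: DN→EL adds E, L; EQ→GN adds G; GN→B adds B → {B, D, E, G, L, N, Q}. Minimal: {N, Q}⁺ = {N, Q}; {D, Q}⁺ = {D, Q}; {D, N}⁺ = {B, D, E, G, L, N} — none reach the full schema.

{E, Q}, {G, Q}, {L, Q}, {D, N, Q}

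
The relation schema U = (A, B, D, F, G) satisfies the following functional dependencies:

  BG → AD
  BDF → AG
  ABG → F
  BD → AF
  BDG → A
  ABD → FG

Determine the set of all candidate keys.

BD; BG

Attribute B never appears on the right-hand side of any dependency, so B must belong to every candidate key.
{B}⁺ = {B}, which is not all of the schema, so we must add further attributes.
{B, D}⁺: BD→AF adds A, F; ABD→FG adds G → {A, B, D, F, G}. Minimal: {D}⁺ = {D}; {B}⁺ = {B} — none reach the full schema.
{B, G}⁺: BG→AD adds A, D; ABG→F adds F → {A, B, D, F, G}. Minimal: {G}⁺ = {G}; {B}⁺ = {B} — none reach the full schema.
Any other superkey contains one of these as a subset, so there are no further candidate keys.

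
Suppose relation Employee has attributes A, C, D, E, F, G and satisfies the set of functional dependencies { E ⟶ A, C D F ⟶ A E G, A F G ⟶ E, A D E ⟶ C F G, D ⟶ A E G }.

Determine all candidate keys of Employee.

{D}

Attribute D never appears on the right-hand side of any dependency, so D must belong to every candidate key.
{D}⁺ = {A, C, D, E, F, G}, which is all of the schema, so {D} is the only candidate key.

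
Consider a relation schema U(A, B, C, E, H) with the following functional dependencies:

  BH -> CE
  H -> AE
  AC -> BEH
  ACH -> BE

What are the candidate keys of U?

AC, BH, CH

{A, C}⁺: AC→BEH adds B, E, H → {A, B, C, E, H}.
{B, H}⁺: BH→CE adds C, E; H→AE adds A → {A, B, C, E, H}.
{C, H}⁺: H→AE adds A, E; AC→BEH adds B → {A, B, C, E, H}.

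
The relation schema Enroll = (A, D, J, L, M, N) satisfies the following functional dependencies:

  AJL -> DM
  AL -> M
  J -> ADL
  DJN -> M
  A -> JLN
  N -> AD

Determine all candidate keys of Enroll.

{A}⁺: A→JLN adds J, L, N; N→AD adds D; AJL→DM adds M → {A, D, J, L, M, N}.
{J}⁺: J→ADL adds A, D, L; A→JLN adds N; AJL→DM adds M → {A, D, J, L, M, N}.
{N}⁺: N→AD adds A, D; A→JLN adds J, L; AJL→DM adds M → {A, D, J, L, M, N}.
Any other superkey contains one of these as a subset, so there are no further candidate keys.

(A), (J), (N)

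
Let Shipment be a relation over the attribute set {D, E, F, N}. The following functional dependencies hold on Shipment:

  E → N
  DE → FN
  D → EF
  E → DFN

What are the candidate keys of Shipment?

{D}⁺: D→EF adds E, F; E→DFN adds N → {D, E, F, N}.
{E}⁺: E→N adds N; E→DFN adds D, F → {D, E, F, N}.

{D}, {E}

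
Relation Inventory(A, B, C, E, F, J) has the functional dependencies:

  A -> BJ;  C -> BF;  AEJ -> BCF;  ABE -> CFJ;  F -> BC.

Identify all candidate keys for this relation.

{A, E}

Attributes A, E never appear on any right-hand side, so every candidate key must contain {A, E}.
{A, E}⁺ = {A, B, C, E, F, J}, which is all of the schema, so {A, E} is the only candidate key.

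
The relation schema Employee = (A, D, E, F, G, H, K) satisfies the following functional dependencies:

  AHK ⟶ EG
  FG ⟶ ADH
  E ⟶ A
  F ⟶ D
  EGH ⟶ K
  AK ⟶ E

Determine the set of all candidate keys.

Attribute F never appears on the right-hand side of any dependency, so F must belong to every candidate key.
{F}⁺ = {D, F}, which is not all of the schema, so we must add further attributes.
{E, F, G}⁺: FG→ADH adds A, D, H; EGH→K adds K → {A, D, E, F, G, H, K}. Minimal: {F, G}⁺ = {A, D, F, G, H}; {E, G}⁺ = {A, E, G}; {E, F}⁺ = {A, D, E, F} — none reach the full schema.
{F, G, K}⁺: FG→ADH adds A, D, H; AK→E adds E → {A, D, E, F, G, H, K}. Minimal: {G, K}⁺ = {G, K}; {F, K}⁺ = {D, F, K}; {F, G}⁺ = {A, D, F, G, H} — none reach the full schema.
{A, F, H, K}⁺: AHK→EG adds E, G; FG→ADH adds D → {A, D, E, F, G, H, K}. Minimal: {F, H, K}⁺ = {D, F, H, K}; {A, H, K}⁺ = {A, E, G, H, K}; {A, F, K}⁺ = {A, D, E, F, K}; … — none reach the full schema.
{E, F, H, K}⁺: E→A adds A; F→D adds D; AHK→EG adds G → {A, D, E, F, G, H, K}. Minimal: {F, H, K}⁺ = {D, F, H, K}; {E, H, K}⁺ = {A, E, G, H, K}; {E, F, K}⁺ = {A, D, E, F, K}; … — none reach the full schema.
Any other superkey contains one of these as a subset, so there are no further candidate keys.

{E, F, G}; {F, G, K}; {A, F, H, K}; {E, F, H, K}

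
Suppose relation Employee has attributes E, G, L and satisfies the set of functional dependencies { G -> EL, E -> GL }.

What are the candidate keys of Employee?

{E}, {G}

{E}⁺: E→GL adds G, L → {E, G, L}.
{G}⁺: G→EL adds E, L → {E, G, L}.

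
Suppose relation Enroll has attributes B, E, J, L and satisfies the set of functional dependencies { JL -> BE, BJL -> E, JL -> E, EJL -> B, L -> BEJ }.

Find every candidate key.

{L}

Attribute L never appears on the right-hand side of any dependency, so L must belong to every candidate key.
{L}⁺ = {B, E, J, L}, which is all of the schema, so {L} is the only candidate key.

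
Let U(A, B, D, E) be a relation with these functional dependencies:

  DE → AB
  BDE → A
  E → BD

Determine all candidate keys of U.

(E)

Attribute E never appears on the right-hand side of any dependency, so E must belong to every candidate key.
{E}⁺ = {A, B, D, E}, which is all of the schema, so {E} is the only candidate key.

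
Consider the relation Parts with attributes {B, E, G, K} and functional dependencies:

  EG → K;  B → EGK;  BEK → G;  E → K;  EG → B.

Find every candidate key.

{B}, {E, G}

{B}⁺: B→EGK adds E, G, K → {B, E, G, K}.
{E, G}⁺: EG→K adds K; EG→B adds B → {B, E, G, K}. Minimal: {G}⁺ = {G}; {E}⁺ = {E, K} — none reach the full schema.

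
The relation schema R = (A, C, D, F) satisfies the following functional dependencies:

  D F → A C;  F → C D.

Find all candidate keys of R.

{F}

{F}⁺: F→CD adds C, D; DF→AC adds A → {A, C, D, F}.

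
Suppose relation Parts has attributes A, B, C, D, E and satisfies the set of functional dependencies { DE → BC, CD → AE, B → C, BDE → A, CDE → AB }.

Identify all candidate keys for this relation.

{B, D}⁺: B→C adds C; CD→AE adds A, E → {A, B, C, D, E}. Minimal: {D}⁺ = {D}; {B}⁺ = {B, C} — none reach the full schema.
{C, D}⁺: CD→AE adds A, E; CDE→AB adds B → {A, B, C, D, E}. Minimal: {D}⁺ = {D}; {C}⁺ = {C} — none reach the full schema.
{D, E}⁺: DE→BC adds B, C; CD→AE adds A → {A, B, C, D, E}. Minimal: {E}⁺ = {E}; {D}⁺ = {D} — none reach the full schema.

{B, D}, {C, D}, {D, E}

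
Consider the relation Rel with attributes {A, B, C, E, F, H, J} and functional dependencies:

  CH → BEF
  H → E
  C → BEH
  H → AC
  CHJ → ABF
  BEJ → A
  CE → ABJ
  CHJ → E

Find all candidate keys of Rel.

{C}⁺: C→BEH adds B, E, H; H→AC adds A; CE→ABJ adds J; CH→BEF adds F → {A, B, C, E, F, H, J}.
{H}⁺: H→E adds E; H→AC adds A, C; CE→ABJ adds B, J; CH→BEF adds F → {A, B, C, E, F, H, J}.

C, H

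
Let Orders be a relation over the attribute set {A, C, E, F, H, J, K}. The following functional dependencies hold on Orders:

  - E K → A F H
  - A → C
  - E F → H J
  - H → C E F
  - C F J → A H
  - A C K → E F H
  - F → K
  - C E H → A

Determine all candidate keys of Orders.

{H}⁺: H→CEF adds C, E, F; F→K adds K; CEH→A adds A; EF→HJ adds J → {A, C, E, F, H, J, K}.
{A, F}⁺: A→C adds C; F→K adds K; ACK→EFH adds E, H; EF→HJ adds J → {A, C, E, F, H, J, K}.
{A, K}⁺: A→C adds C; ACK→EFH adds E, F, H; EF→HJ adds J → {A, C, E, F, H, J, K}.
{E, F}⁺: EF→HJ adds H, J; H→CEF adds C; CFJ→AH adds A; F→K adds K → {A, C, E, F, H, J, K}.
{E, K}⁺: EK→AFH adds A, F, H; A→C adds C; EF→HJ adds J → {A, C, E, F, H, J, K}.
{C, F, J}⁺: CFJ→AH adds A, H; F→K adds K; H→CEF adds E → {A, C, E, F, H, J, K}.

{H}, {A, F}, {A, K}, {E, F}, {E, K}, {C, F, J}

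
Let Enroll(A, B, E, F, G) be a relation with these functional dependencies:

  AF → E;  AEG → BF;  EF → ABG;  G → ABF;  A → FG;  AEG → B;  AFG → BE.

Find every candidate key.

(A); (G); (E, F)

{A}⁺: A→FG adds F, G; AFG→BE adds B, E → {A, B, E, F, G}.
{G}⁺: G→ABF adds A, B, F; AFG→BE adds E → {A, B, E, F, G}.
{E, F}⁺: EF→ABG adds A, B, G → {A, B, E, F, G}. Minimal: {F}⁺ = {F}; {E}⁺ = {E} — none reach the full schema.
Any other superkey contains one of these as a subset, so there are no further candidate keys.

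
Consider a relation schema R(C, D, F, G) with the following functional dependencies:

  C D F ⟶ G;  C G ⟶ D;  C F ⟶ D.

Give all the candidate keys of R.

{C, F}

Attributes C, F never appear on any right-hand side, so every candidate key must contain {C, F}.
{C, F}⁺ = {C, D, F, G}, which is all of the schema, so {C, F} is the only candidate key.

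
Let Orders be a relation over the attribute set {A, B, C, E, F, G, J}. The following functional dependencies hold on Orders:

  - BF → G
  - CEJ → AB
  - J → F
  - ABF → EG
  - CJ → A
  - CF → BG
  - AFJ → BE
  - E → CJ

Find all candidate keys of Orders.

E; AJ; CJ; ABF; ACF

{E}⁺: E→CJ adds C, J; CEJ→AB adds A, B; J→F adds F; ABF→EG adds G → {A, B, C, E, F, G, J}.
{A, J}⁺: J→F adds F; AFJ→BE adds B, E; E→CJ adds C; BF→G adds G → {A, B, C, E, F, G, J}. Minimal: {J}⁺ = {F, J}; {A}⁺ = {A} — none reach the full schema.
{C, J}⁺: J→F adds F; CJ→A adds A; CF→BG adds B, G; AFJ→BE adds E → {A, B, C, E, F, G, J}. Minimal: {J}⁺ = {F, J}; {C}⁺ = {C} — none reach the full schema.
{A, B, F}⁺: BF→G adds G; ABF→EG adds E; E→CJ adds C, J → {A, B, C, E, F, G, J}. Minimal: {B, F}⁺ = {B, F, G}; {A, F}⁺ = {A, F}; {A, B}⁺ = {A, B} — none reach the full schema.
{A, C, F}⁺: CF→BG adds B, G; ABF→EG adds E; E→CJ adds J → {A, B, C, E, F, G, J}. Minimal: {C, F}⁺ = {B, C, F, G}; {A, F}⁺ = {A, F}; {A, C}⁺ = {A, C} — none reach the full schema.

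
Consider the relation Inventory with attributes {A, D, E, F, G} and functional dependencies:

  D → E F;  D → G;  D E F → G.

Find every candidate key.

{A, D}

Attributes A, D never appear on any right-hand side, so every candidate key must contain {A, D}.
{A, D}⁺ = {A, D, E, F, G}, which is all of the schema, so {A, D} is the only candidate key.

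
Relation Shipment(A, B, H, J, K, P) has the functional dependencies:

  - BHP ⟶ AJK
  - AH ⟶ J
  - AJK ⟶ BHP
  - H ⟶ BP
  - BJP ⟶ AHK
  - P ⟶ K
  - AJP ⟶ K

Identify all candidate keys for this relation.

{H}⁺: H→BP adds B, P; P→K adds K; BHP→AJK adds A, J → {A, B, H, J, K, P}.
{A, J, K}⁺: AJK→BHP adds B, H, P → {A, B, H, J, K, P}. Minimal: {J, K}⁺ = {J, K}; {A, K}⁺ = {A, K}; {A, J}⁺ = {A, J} — none reach the full schema.
{A, J, P}⁺: P→K adds K; AJK→BHP adds B, H → {A, B, H, J, K, P}. Minimal: {J, P}⁺ = {J, K, P}; {A, P}⁺ = {A, K, P}; {A, J}⁺ = {A, J} — none reach the full schema.
{B, J, P}⁺: BJP→AHK adds A, H, K → {A, B, H, J, K, P}. Minimal: {J, P}⁺ = {J, K, P}; {B, P}⁺ = {B, K, P}; {B, J}⁺ = {B, J} — none reach the full schema.
Any other superkey contains one of these as a subset, so there are no further candidate keys.

H; AJK; AJP; BJP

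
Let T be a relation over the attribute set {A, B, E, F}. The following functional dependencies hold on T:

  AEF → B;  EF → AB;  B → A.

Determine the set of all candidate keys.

Attributes E, F never appear on any right-hand side, so every candidate key must contain {E, F}.
{E, F}⁺ = {A, B, E, F}, which is all of the schema, so {E, F} is the only candidate key.

{E, F}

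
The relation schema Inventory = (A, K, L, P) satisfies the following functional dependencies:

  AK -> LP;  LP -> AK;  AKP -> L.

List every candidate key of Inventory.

{A, K}; {L, P}

{A, K}⁺: AK→LP adds L, P → {A, K, L, P}. Minimal: {K}⁺ = {K}; {A}⁺ = {A} — none reach the full schema.
{L, P}⁺: LP→AK adds A, K → {A, K, L, P}. Minimal: {P}⁺ = {P}; {L}⁺ = {L} — none reach the full schema.
Any other superkey contains one of these as a subset, so there are no further candidate keys.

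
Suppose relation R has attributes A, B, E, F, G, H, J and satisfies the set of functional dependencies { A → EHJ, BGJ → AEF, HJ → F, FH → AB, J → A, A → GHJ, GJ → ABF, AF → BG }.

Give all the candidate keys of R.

{A}, {J}, {F, H}

{A}⁺: A→EHJ adds E, H, J; HJ→F adds F; FH→AB adds B; A→GHJ adds G → {A, B, E, F, G, H, J}.
{J}⁺: J→A adds A; A→GHJ adds G, H; GJ→ABF adds B, F; A→EHJ adds E → {A, B, E, F, G, H, J}.
{F, H}⁺: FH→AB adds A, B; A→GHJ adds G, J; A→EHJ adds E → {A, B, E, F, G, H, J}. Minimal: {H}⁺ = {H}; {F}⁺ = {F} — none reach the full schema.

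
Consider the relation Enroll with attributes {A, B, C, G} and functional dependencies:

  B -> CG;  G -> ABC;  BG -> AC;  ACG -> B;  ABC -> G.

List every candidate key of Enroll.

{B}, {G}

{B}⁺: B→CG adds C, G; G→ABC adds A → {A, B, C, G}.
{G}⁺: G→ABC adds A, B, C → {A, B, C, G}.
Any other superkey contains one of these as a subset, so there are no further candidate keys.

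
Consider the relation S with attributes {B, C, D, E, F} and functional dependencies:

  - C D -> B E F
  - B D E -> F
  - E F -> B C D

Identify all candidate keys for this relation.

CD; EF; BDE

{C, D}⁺: CD→BEF adds B, E, F → {B, C, D, E, F}. Minimal: {D}⁺ = {D}; {C}⁺ = {C} — none reach the full schema.
{E, F}⁺: EF→BCD adds B, C, D → {B, C, D, E, F}. Minimal: {F}⁺ = {F}; {E}⁺ = {E} — none reach the full schema.
{B, D, E}⁺: BDE→F adds F; EF→BCD adds C → {B, C, D, E, F}. Minimal: {D, E}⁺ = {D, E}; {B, E}⁺ = {B, E}; {B, D}⁺ = {B, D} — none reach the full schema.
Any other superkey contains one of these as a subset, so there are no further candidate keys.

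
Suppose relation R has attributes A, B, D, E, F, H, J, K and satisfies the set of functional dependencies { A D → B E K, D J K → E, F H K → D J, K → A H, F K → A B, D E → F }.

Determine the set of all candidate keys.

{A, D}, {D, K}, {F, K}

{A, D}⁺: AD→BEK adds B, E, K; K→AH adds H; DE→F adds F; FHK→DJ adds J → {A, B, D, E, F, H, J, K}.
{D, K}⁺: K→AH adds A, H; AD→BEK adds B, E; DE→F adds F; FHK→DJ adds J → {A, B, D, E, F, H, J, K}.
{F, K}⁺: K→AH adds A, H; FK→AB adds B; FHK→DJ adds D, J; AD→BEK adds E → {A, B, D, E, F, H, J, K}.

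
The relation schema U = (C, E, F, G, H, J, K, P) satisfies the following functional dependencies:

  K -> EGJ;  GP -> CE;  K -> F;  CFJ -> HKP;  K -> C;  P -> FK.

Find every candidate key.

{K}, {P}, {C, F, J}

{K}⁺: K→EGJ adds E, G, J; K→F adds F; K→C adds C; CFJ→HKP adds H, P → {C, E, F, G, H, J, K, P}.
{P}⁺: P→FK adds F, K; K→EGJ adds E, G, J; GP→CE adds C; CFJ→HKP adds H → {C, E, F, G, H, J, K, P}.
{C, F, J}⁺: CFJ→HKP adds H, K, P; K→EGJ adds E, G → {C, E, F, G, H, J, K, P}. Minimal: {F, J}⁺ = {F, J}; {C, J}⁺ = {C, J}; {C, F}⁺ = {C, F} — none reach the full schema.
Any other superkey contains one of these as a subset, so there are no further candidate keys.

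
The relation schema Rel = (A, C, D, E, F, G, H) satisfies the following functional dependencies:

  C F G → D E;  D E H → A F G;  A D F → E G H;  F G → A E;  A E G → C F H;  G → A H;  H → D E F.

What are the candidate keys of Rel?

{G}⁺: G→AH adds A, H; H→DEF adds D, E, F; AEG→CFH adds C → {A, C, D, E, F, G, H}.
{H}⁺: H→DEF adds D, E, F; DEH→AFG adds A, G; AEG→CFH adds C → {A, C, D, E, F, G, H}.
{A, D, F}⁺: ADF→EGH adds E, G, H; AEG→CFH adds C → {A, C, D, E, F, G, H}. Minimal: {D, F}⁺ = {D, F}; {A, F}⁺ = {A, F}; {A, D}⁺ = {A, D} — none reach the full schema.

(G); (H); (A, D, F)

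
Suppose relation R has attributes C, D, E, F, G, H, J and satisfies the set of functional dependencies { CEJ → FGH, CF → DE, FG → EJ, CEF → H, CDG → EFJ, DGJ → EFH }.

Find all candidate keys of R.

{C, D, G}, {C, E, J}, {C, F, G}, {C, F, J}

Attribute C never appears on the right-hand side of any dependency, so C must belong to every candidate key.
{C}⁺ = {C}, which is not all of the schema, so we must add further attributes.
{C, D, G}⁺: CDG→EFJ adds E, F, J; DGJ→EFH adds H → {C, D, E, F, G, H, J}. Minimal: {D, G}⁺ = {D, G}; {C, G}⁺ = {C, G}; {C, D}⁺ = {C, D} — none reach the full schema.
{C, E, J}⁺: CEJ→FGH adds F, G, H; CF→DE adds D → {C, D, E, F, G, H, J}. Minimal: {E, J}⁺ = {E, J}; {C, J}⁺ = {C, J}; {C, E}⁺ = {C, E} — none reach the full schema.
{C, F, G}⁺: CF→DE adds D, E; FG→EJ adds J; CEF→H adds H → {C, D, E, F, G, H, J}. Minimal: {F, G}⁺ = {E, F, G, J}; {C, G}⁺ = {C, G}; {C, F}⁺ = {C, D, E, F, H} — none reach the full schema.
{C, F, J}⁺: CF→DE adds D, E; CEF→H adds H; CEJ→FGH adds G → {C, D, E, F, G, H, J}. Minimal: {F, J}⁺ = {F, J}; {C, J}⁺ = {C, J}; {C, F}⁺ = {C, D, E, F, H} — none reach the full schema.
Any other superkey contains one of these as a subset, so there are no further candidate keys.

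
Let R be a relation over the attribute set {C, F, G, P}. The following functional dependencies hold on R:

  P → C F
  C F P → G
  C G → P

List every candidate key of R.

{P}⁺: P→CF adds C, F; CFP→G adds G → {C, F, G, P}.
{C, G}⁺: CG→P adds P; P→CF adds F → {C, F, G, P}. Minimal: {G}⁺ = {G}; {C}⁺ = {C} — none reach the full schema.
Any other superkey contains one of these as a subset, so there are no further candidate keys.

(P); (C, G)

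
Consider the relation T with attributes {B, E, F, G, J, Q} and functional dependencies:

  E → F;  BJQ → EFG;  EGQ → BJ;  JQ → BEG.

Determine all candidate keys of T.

JQ, EGQ

{J, Q}⁺: JQ→BEG adds B, E, G; E→F adds F → {B, E, F, G, J, Q}. Minimal: {Q}⁺ = {Q}; {J}⁺ = {J} — none reach the full schema.
{E, G, Q}⁺: E→F adds F; EGQ→BJ adds B, J → {B, E, F, G, J, Q}. Minimal: {G, Q}⁺ = {G, Q}; {E, Q}⁺ = {E, F, Q}; {E, G}⁺ = {E, F, G} — none reach the full schema.
Any other superkey contains one of these as a subset, so there are no further candidate keys.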